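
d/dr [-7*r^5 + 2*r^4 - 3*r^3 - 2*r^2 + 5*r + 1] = -35*r^4 + 8*r^3 - 9*r^2 - 4*r + 5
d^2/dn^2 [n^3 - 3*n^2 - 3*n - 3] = 6*n - 6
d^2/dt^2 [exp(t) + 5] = exp(t)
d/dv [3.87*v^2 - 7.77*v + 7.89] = 7.74*v - 7.77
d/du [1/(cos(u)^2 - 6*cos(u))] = 2*(cos(u) - 3)*sin(u)/((cos(u) - 6)^2*cos(u)^2)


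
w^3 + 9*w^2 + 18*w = w*(w + 3)*(w + 6)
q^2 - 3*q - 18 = (q - 6)*(q + 3)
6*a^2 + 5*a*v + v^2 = (2*a + v)*(3*a + v)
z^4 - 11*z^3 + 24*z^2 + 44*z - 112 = (z - 7)*(z - 4)*(z - 2)*(z + 2)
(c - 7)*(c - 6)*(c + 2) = c^3 - 11*c^2 + 16*c + 84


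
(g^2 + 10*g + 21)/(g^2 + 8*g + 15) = (g + 7)/(g + 5)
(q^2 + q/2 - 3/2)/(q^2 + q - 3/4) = 2*(q - 1)/(2*q - 1)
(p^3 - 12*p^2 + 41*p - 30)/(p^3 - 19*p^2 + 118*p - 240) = (p - 1)/(p - 8)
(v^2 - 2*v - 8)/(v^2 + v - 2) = (v - 4)/(v - 1)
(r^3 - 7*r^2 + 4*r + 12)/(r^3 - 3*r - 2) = (r - 6)/(r + 1)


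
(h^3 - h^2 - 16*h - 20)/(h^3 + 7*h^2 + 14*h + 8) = (h^2 - 3*h - 10)/(h^2 + 5*h + 4)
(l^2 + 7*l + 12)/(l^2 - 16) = (l + 3)/(l - 4)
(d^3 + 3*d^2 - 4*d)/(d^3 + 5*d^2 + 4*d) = (d - 1)/(d + 1)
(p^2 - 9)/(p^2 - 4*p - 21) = (p - 3)/(p - 7)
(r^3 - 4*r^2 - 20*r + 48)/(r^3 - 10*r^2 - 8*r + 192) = (r - 2)/(r - 8)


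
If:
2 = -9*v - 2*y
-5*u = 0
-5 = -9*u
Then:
No Solution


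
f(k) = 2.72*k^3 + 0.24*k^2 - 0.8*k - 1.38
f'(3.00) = 74.08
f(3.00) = 71.82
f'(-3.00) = 71.20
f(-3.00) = -70.26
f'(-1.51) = 17.08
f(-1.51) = -8.99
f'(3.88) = 123.91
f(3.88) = 158.01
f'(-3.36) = 89.71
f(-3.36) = -99.16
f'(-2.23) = 38.71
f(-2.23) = -28.57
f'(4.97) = 203.14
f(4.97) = 334.49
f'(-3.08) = 75.13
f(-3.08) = -76.11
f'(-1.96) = 29.61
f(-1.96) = -19.37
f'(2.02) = 33.47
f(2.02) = 20.40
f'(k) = 8.16*k^2 + 0.48*k - 0.8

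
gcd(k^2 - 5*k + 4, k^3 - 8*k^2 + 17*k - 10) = k - 1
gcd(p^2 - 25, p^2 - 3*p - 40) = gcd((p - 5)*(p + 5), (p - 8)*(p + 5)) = p + 5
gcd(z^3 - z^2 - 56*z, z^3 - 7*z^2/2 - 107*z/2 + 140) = z^2 - z - 56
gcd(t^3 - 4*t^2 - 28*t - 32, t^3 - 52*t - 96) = t^2 - 6*t - 16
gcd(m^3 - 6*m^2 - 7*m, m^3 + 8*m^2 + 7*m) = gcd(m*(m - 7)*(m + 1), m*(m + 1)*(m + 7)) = m^2 + m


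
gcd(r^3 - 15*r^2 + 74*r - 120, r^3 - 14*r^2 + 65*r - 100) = r^2 - 9*r + 20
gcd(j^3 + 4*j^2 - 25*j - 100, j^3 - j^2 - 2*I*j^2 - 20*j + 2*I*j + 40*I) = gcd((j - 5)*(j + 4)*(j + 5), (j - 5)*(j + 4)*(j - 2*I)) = j^2 - j - 20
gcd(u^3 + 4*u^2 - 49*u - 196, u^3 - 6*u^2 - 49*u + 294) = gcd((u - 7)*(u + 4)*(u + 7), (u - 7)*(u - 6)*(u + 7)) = u^2 - 49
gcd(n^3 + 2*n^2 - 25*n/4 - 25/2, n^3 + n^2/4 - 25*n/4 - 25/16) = n^2 - 25/4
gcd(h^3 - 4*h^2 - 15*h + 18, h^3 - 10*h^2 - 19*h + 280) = 1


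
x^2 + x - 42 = (x - 6)*(x + 7)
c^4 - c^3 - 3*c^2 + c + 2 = (c - 2)*(c - 1)*(c + 1)^2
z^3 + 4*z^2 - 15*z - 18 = (z - 3)*(z + 1)*(z + 6)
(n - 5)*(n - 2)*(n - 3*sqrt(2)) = n^3 - 7*n^2 - 3*sqrt(2)*n^2 + 10*n + 21*sqrt(2)*n - 30*sqrt(2)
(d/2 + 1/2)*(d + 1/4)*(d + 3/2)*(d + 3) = d^4/2 + 23*d^3/8 + 83*d^2/16 + 27*d/8 + 9/16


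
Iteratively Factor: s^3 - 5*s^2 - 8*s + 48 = (s + 3)*(s^2 - 8*s + 16) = (s - 4)*(s + 3)*(s - 4)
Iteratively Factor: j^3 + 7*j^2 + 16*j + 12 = (j + 3)*(j^2 + 4*j + 4) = (j + 2)*(j + 3)*(j + 2)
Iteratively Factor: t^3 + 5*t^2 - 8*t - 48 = (t + 4)*(t^2 + t - 12) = (t - 3)*(t + 4)*(t + 4)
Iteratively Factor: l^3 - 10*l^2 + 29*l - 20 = (l - 5)*(l^2 - 5*l + 4) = (l - 5)*(l - 1)*(l - 4)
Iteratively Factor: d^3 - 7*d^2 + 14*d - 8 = (d - 2)*(d^2 - 5*d + 4) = (d - 4)*(d - 2)*(d - 1)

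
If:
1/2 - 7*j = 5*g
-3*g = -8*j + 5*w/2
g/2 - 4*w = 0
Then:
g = 64/1011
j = 53/2022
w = 8/1011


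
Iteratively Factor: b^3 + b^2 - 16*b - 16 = (b + 4)*(b^2 - 3*b - 4) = (b - 4)*(b + 4)*(b + 1)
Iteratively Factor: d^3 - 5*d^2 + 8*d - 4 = (d - 2)*(d^2 - 3*d + 2) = (d - 2)*(d - 1)*(d - 2)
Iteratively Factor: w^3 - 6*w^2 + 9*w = (w)*(w^2 - 6*w + 9) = w*(w - 3)*(w - 3)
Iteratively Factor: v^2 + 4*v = (v)*(v + 4)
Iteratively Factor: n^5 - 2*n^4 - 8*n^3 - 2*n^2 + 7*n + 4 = (n + 1)*(n^4 - 3*n^3 - 5*n^2 + 3*n + 4) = (n - 4)*(n + 1)*(n^3 + n^2 - n - 1) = (n - 4)*(n - 1)*(n + 1)*(n^2 + 2*n + 1) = (n - 4)*(n - 1)*(n + 1)^2*(n + 1)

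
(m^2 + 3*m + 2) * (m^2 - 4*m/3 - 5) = m^4 + 5*m^3/3 - 7*m^2 - 53*m/3 - 10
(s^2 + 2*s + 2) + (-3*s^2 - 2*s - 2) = -2*s^2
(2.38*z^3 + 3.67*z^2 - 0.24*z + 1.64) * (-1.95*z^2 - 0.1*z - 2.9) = -4.641*z^5 - 7.3945*z^4 - 6.801*z^3 - 13.817*z^2 + 0.532*z - 4.756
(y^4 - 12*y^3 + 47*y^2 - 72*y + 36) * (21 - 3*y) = -3*y^5 + 57*y^4 - 393*y^3 + 1203*y^2 - 1620*y + 756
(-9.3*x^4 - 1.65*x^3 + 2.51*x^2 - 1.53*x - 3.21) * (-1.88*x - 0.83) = 17.484*x^5 + 10.821*x^4 - 3.3493*x^3 + 0.7931*x^2 + 7.3047*x + 2.6643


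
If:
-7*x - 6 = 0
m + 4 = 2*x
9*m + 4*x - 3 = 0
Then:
No Solution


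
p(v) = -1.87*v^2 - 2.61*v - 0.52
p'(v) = -3.74*v - 2.61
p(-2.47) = -5.48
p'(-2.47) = 6.63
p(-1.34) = -0.38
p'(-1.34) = 2.40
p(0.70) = -3.26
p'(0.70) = -5.23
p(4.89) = -58.00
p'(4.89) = -20.90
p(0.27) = -1.36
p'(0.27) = -3.62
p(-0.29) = 0.08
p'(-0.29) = -1.53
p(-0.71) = 0.39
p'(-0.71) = 0.05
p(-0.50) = 0.32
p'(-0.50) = -0.74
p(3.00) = -25.18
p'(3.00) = -13.83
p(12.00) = -301.12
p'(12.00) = -47.49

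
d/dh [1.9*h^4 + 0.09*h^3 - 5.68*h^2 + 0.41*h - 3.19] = 7.6*h^3 + 0.27*h^2 - 11.36*h + 0.41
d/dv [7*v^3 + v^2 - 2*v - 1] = 21*v^2 + 2*v - 2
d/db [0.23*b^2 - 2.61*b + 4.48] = 0.46*b - 2.61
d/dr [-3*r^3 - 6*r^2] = 3*r*(-3*r - 4)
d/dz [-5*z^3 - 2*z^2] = z*(-15*z - 4)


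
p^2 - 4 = (p - 2)*(p + 2)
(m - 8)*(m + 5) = m^2 - 3*m - 40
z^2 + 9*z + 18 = (z + 3)*(z + 6)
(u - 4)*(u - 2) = u^2 - 6*u + 8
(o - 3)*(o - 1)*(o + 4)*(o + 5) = o^4 + 5*o^3 - 13*o^2 - 53*o + 60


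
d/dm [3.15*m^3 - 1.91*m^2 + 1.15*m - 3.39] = 9.45*m^2 - 3.82*m + 1.15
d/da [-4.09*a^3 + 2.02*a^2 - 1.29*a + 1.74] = -12.27*a^2 + 4.04*a - 1.29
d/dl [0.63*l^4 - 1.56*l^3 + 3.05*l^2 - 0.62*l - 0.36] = 2.52*l^3 - 4.68*l^2 + 6.1*l - 0.62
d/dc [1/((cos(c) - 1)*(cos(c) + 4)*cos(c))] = (-4*sin(c)^3/cos(c)^2 - sin(c) + 6*tan(c))/((cos(c) - 1)^2*(cos(c) + 4)^2)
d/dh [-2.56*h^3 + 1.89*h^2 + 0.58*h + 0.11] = -7.68*h^2 + 3.78*h + 0.58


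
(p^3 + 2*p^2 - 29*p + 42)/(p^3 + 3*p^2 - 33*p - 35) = (p^2 - 5*p + 6)/(p^2 - 4*p - 5)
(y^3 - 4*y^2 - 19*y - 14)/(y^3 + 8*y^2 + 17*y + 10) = (y - 7)/(y + 5)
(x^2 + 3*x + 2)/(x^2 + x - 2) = (x + 1)/(x - 1)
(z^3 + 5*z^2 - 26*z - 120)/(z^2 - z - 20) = z + 6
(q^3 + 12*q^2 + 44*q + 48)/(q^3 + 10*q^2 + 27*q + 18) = (q^2 + 6*q + 8)/(q^2 + 4*q + 3)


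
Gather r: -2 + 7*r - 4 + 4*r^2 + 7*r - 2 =4*r^2 + 14*r - 8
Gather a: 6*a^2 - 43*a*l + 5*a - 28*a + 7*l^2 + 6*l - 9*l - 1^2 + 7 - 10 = 6*a^2 + a*(-43*l - 23) + 7*l^2 - 3*l - 4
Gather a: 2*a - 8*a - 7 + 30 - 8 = 15 - 6*a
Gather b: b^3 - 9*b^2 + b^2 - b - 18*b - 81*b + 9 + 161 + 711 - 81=b^3 - 8*b^2 - 100*b + 800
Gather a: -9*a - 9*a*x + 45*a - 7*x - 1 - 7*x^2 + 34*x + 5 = a*(36 - 9*x) - 7*x^2 + 27*x + 4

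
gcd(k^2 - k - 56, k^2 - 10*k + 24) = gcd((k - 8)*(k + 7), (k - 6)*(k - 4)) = 1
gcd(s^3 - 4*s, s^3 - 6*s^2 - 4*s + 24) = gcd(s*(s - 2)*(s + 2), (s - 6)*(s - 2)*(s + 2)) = s^2 - 4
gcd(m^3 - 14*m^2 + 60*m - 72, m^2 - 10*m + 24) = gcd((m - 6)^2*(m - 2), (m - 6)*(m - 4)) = m - 6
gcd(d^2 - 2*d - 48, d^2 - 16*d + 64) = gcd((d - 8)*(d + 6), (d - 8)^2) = d - 8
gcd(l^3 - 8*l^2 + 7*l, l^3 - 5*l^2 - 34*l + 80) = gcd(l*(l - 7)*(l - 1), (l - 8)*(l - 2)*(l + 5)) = 1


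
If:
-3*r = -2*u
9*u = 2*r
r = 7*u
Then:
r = 0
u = 0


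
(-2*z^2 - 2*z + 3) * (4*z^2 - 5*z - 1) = -8*z^4 + 2*z^3 + 24*z^2 - 13*z - 3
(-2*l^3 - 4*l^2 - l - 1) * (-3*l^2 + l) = 6*l^5 + 10*l^4 - l^3 + 2*l^2 - l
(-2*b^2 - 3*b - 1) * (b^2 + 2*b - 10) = -2*b^4 - 7*b^3 + 13*b^2 + 28*b + 10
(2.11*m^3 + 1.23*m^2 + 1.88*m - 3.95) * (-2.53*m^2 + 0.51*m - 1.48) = -5.3383*m^5 - 2.0358*m^4 - 7.2519*m^3 + 9.1319*m^2 - 4.7969*m + 5.846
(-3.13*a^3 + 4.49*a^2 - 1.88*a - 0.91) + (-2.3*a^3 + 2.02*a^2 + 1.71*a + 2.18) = -5.43*a^3 + 6.51*a^2 - 0.17*a + 1.27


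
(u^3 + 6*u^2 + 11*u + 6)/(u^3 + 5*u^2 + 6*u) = (u + 1)/u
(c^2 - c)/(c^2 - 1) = c/(c + 1)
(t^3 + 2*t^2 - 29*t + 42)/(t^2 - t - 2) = (t^2 + 4*t - 21)/(t + 1)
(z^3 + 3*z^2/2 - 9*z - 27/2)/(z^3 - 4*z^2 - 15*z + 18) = (2*z^2 - 3*z - 9)/(2*(z^2 - 7*z + 6))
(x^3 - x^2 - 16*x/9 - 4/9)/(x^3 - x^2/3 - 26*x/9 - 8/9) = (3*x + 2)/(3*x + 4)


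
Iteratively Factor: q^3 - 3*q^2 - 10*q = (q + 2)*(q^2 - 5*q) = q*(q + 2)*(q - 5)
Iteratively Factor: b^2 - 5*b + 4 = (b - 1)*(b - 4)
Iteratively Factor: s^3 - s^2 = (s)*(s^2 - s) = s^2*(s - 1)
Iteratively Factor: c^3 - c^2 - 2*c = (c - 2)*(c^2 + c) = (c - 2)*(c + 1)*(c)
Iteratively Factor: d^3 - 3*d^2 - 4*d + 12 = (d + 2)*(d^2 - 5*d + 6) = (d - 2)*(d + 2)*(d - 3)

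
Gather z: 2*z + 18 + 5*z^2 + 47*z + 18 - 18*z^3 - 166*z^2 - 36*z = -18*z^3 - 161*z^2 + 13*z + 36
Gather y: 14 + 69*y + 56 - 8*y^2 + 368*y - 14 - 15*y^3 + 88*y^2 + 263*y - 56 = -15*y^3 + 80*y^2 + 700*y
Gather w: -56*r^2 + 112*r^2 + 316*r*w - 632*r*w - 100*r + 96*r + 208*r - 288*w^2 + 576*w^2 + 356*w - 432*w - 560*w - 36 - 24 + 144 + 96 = 56*r^2 + 204*r + 288*w^2 + w*(-316*r - 636) + 180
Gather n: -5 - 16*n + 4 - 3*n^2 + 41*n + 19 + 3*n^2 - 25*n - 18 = 0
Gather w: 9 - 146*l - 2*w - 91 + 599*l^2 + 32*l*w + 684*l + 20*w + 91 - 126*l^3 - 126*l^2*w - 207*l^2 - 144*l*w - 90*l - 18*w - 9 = -126*l^3 + 392*l^2 + 448*l + w*(-126*l^2 - 112*l)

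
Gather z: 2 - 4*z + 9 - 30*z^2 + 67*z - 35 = -30*z^2 + 63*z - 24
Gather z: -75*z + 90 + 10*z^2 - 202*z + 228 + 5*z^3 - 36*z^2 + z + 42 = 5*z^3 - 26*z^2 - 276*z + 360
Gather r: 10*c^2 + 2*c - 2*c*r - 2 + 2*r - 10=10*c^2 + 2*c + r*(2 - 2*c) - 12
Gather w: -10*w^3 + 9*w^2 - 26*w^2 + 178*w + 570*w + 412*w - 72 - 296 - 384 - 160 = -10*w^3 - 17*w^2 + 1160*w - 912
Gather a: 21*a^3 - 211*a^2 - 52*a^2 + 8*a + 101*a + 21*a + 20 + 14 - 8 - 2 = 21*a^3 - 263*a^2 + 130*a + 24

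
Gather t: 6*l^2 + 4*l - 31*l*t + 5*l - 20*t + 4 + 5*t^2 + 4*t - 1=6*l^2 + 9*l + 5*t^2 + t*(-31*l - 16) + 3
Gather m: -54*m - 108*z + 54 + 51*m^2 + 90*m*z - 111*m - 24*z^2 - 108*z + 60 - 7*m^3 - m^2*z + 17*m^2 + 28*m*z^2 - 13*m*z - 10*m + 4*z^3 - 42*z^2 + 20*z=-7*m^3 + m^2*(68 - z) + m*(28*z^2 + 77*z - 175) + 4*z^3 - 66*z^2 - 196*z + 114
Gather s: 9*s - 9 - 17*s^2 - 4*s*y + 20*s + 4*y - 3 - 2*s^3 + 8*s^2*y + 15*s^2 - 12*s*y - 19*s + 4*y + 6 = -2*s^3 + s^2*(8*y - 2) + s*(10 - 16*y) + 8*y - 6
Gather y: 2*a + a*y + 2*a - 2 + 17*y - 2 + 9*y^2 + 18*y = 4*a + 9*y^2 + y*(a + 35) - 4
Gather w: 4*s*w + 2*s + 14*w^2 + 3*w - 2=2*s + 14*w^2 + w*(4*s + 3) - 2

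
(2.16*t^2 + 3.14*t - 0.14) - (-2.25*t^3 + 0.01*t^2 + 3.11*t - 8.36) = 2.25*t^3 + 2.15*t^2 + 0.0300000000000002*t + 8.22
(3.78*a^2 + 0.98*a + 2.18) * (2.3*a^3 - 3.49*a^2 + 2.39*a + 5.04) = 8.694*a^5 - 10.9382*a^4 + 10.628*a^3 + 13.7852*a^2 + 10.1494*a + 10.9872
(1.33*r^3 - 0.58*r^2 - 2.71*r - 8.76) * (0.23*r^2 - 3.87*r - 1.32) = 0.3059*r^5 - 5.2805*r^4 - 0.134300000000001*r^3 + 9.2385*r^2 + 37.4784*r + 11.5632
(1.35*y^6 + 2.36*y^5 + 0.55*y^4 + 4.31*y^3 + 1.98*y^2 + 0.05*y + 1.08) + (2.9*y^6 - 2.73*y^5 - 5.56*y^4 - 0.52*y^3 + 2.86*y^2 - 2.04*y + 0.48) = 4.25*y^6 - 0.37*y^5 - 5.01*y^4 + 3.79*y^3 + 4.84*y^2 - 1.99*y + 1.56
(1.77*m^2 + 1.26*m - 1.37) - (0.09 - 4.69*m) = 1.77*m^2 + 5.95*m - 1.46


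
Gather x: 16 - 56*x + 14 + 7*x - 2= 28 - 49*x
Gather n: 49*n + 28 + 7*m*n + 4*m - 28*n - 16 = 4*m + n*(7*m + 21) + 12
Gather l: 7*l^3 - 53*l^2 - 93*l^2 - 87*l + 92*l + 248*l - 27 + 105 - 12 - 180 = 7*l^3 - 146*l^2 + 253*l - 114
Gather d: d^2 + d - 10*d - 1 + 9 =d^2 - 9*d + 8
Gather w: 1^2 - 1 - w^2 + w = -w^2 + w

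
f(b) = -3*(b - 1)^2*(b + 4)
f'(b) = -3*(b - 1)^2 - 3*(b + 4)*(2*b - 2) = -9*b^2 - 12*b + 21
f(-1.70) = -50.30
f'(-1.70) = 15.39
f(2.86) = -71.20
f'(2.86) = -86.94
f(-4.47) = 42.19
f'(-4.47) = -105.19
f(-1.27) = -42.20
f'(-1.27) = 21.72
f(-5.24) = 144.85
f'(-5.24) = -163.24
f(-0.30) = -18.76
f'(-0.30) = 23.79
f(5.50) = -577.12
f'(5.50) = -317.25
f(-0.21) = -16.65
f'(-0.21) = 23.12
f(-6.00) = 294.00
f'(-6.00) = -231.00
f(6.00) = -750.00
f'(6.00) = -375.00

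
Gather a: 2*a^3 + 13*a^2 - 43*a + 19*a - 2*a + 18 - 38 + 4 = 2*a^3 + 13*a^2 - 26*a - 16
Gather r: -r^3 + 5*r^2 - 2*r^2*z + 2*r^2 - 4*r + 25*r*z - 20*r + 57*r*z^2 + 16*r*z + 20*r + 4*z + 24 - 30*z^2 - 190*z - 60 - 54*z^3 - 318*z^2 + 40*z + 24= -r^3 + r^2*(7 - 2*z) + r*(57*z^2 + 41*z - 4) - 54*z^3 - 348*z^2 - 146*z - 12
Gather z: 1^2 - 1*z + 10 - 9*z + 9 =20 - 10*z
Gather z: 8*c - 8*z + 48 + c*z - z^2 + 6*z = 8*c - z^2 + z*(c - 2) + 48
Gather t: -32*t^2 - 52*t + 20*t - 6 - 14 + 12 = -32*t^2 - 32*t - 8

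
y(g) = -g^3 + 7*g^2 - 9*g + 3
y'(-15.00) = -894.00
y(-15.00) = 5088.00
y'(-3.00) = -78.00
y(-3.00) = 120.00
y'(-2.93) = -75.77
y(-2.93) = 114.62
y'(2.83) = 6.59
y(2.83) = 10.93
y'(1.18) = 3.34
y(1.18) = 0.48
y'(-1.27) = -31.62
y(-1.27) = 27.77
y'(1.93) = 6.85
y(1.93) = 4.52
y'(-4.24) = -122.29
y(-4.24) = 243.23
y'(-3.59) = -97.92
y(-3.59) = 171.79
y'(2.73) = 6.86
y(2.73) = 10.25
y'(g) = -3*g^2 + 14*g - 9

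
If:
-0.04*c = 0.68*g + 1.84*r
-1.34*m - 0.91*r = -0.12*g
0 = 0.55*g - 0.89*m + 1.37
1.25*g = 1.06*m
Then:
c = 155.81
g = 2.74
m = 3.23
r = -4.40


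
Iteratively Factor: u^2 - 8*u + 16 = (u - 4)*(u - 4)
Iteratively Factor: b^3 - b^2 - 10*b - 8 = (b + 1)*(b^2 - 2*b - 8) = (b - 4)*(b + 1)*(b + 2)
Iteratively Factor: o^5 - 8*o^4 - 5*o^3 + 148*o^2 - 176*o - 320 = (o - 5)*(o^4 - 3*o^3 - 20*o^2 + 48*o + 64) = (o - 5)*(o + 1)*(o^3 - 4*o^2 - 16*o + 64) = (o - 5)*(o - 4)*(o + 1)*(o^2 - 16) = (o - 5)*(o - 4)*(o + 1)*(o + 4)*(o - 4)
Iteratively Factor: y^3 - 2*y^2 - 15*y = (y)*(y^2 - 2*y - 15) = y*(y - 5)*(y + 3)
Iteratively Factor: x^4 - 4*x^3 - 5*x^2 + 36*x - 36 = (x - 2)*(x^3 - 2*x^2 - 9*x + 18) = (x - 2)*(x + 3)*(x^2 - 5*x + 6) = (x - 3)*(x - 2)*(x + 3)*(x - 2)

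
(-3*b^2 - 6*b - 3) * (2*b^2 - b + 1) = -6*b^4 - 9*b^3 - 3*b^2 - 3*b - 3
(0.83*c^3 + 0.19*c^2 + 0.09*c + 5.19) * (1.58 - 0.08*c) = -0.0664*c^4 + 1.2962*c^3 + 0.293*c^2 - 0.273*c + 8.2002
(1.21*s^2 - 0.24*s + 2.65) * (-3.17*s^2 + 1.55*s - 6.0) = -3.8357*s^4 + 2.6363*s^3 - 16.0325*s^2 + 5.5475*s - 15.9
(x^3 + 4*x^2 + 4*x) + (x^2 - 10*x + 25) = x^3 + 5*x^2 - 6*x + 25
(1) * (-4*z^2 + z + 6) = -4*z^2 + z + 6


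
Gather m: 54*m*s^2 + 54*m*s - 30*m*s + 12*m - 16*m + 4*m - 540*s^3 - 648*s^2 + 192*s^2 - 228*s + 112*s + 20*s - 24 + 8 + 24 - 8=m*(54*s^2 + 24*s) - 540*s^3 - 456*s^2 - 96*s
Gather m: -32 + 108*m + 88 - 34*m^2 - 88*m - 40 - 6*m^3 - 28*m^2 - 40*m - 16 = -6*m^3 - 62*m^2 - 20*m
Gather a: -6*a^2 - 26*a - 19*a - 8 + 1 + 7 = -6*a^2 - 45*a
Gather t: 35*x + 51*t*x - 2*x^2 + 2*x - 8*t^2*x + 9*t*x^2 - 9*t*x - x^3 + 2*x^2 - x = -8*t^2*x + t*(9*x^2 + 42*x) - x^3 + 36*x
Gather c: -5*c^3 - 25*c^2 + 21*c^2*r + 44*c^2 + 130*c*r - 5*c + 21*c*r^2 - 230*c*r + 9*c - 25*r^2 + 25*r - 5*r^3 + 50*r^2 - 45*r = -5*c^3 + c^2*(21*r + 19) + c*(21*r^2 - 100*r + 4) - 5*r^3 + 25*r^2 - 20*r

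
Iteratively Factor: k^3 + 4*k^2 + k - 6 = (k - 1)*(k^2 + 5*k + 6) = (k - 1)*(k + 2)*(k + 3)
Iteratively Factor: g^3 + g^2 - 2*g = (g + 2)*(g^2 - g) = (g - 1)*(g + 2)*(g)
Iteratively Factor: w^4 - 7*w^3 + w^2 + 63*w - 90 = (w + 3)*(w^3 - 10*w^2 + 31*w - 30) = (w - 5)*(w + 3)*(w^2 - 5*w + 6) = (w - 5)*(w - 2)*(w + 3)*(w - 3)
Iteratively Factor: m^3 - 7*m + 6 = (m + 3)*(m^2 - 3*m + 2) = (m - 1)*(m + 3)*(m - 2)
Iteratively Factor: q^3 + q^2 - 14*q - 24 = (q - 4)*(q^2 + 5*q + 6) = (q - 4)*(q + 3)*(q + 2)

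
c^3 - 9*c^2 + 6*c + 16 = (c - 8)*(c - 2)*(c + 1)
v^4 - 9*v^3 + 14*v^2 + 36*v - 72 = (v - 6)*(v - 3)*(v - 2)*(v + 2)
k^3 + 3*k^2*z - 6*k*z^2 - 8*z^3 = (k - 2*z)*(k + z)*(k + 4*z)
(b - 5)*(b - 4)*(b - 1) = b^3 - 10*b^2 + 29*b - 20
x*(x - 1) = x^2 - x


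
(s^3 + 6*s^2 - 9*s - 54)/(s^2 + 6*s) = s - 9/s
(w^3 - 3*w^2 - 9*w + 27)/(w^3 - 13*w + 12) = (w^2 - 9)/(w^2 + 3*w - 4)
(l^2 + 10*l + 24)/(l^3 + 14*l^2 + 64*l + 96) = 1/(l + 4)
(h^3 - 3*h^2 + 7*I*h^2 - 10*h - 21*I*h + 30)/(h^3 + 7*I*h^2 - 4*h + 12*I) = (h^2 + h*(-3 + 5*I) - 15*I)/(h^2 + 5*I*h + 6)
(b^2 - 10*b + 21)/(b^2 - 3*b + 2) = (b^2 - 10*b + 21)/(b^2 - 3*b + 2)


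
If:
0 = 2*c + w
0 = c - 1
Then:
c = 1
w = -2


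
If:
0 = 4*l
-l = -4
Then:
No Solution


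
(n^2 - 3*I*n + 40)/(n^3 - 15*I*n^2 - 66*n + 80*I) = (n + 5*I)/(n^2 - 7*I*n - 10)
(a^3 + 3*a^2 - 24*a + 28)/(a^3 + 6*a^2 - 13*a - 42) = (a^2 - 4*a + 4)/(a^2 - a - 6)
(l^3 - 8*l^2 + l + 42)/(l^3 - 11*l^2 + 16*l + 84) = (l - 3)/(l - 6)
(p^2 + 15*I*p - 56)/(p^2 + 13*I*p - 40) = (p + 7*I)/(p + 5*I)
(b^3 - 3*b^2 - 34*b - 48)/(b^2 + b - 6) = (b^2 - 6*b - 16)/(b - 2)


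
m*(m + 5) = m^2 + 5*m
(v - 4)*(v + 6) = v^2 + 2*v - 24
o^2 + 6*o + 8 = (o + 2)*(o + 4)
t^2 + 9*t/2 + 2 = (t + 1/2)*(t + 4)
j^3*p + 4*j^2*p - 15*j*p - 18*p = (j - 3)*(j + 6)*(j*p + p)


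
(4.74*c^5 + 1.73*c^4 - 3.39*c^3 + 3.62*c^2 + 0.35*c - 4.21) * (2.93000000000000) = 13.8882*c^5 + 5.0689*c^4 - 9.9327*c^3 + 10.6066*c^2 + 1.0255*c - 12.3353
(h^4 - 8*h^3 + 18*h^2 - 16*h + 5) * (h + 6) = h^5 - 2*h^4 - 30*h^3 + 92*h^2 - 91*h + 30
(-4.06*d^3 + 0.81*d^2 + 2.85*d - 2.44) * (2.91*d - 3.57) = -11.8146*d^4 + 16.8513*d^3 + 5.4018*d^2 - 17.2749*d + 8.7108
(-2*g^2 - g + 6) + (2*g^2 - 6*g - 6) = -7*g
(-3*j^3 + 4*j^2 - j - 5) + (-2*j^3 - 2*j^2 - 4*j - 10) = -5*j^3 + 2*j^2 - 5*j - 15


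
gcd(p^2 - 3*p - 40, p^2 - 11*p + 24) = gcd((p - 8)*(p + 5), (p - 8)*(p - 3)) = p - 8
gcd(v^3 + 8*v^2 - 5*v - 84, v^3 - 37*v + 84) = v^2 + 4*v - 21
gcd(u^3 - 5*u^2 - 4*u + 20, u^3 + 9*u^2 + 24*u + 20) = u + 2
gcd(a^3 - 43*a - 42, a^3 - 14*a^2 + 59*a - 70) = a - 7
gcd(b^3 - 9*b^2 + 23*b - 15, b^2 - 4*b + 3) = b^2 - 4*b + 3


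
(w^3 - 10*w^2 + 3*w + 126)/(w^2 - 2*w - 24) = (w^2 - 4*w - 21)/(w + 4)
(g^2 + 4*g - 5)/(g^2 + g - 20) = (g - 1)/(g - 4)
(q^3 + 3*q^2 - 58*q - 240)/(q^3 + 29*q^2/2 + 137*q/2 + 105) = 2*(q - 8)/(2*q + 7)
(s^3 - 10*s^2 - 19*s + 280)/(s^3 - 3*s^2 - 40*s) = (s - 7)/s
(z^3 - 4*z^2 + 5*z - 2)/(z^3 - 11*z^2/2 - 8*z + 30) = 2*(z^2 - 2*z + 1)/(2*z^2 - 7*z - 30)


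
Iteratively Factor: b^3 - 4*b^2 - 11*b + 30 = (b + 3)*(b^2 - 7*b + 10) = (b - 5)*(b + 3)*(b - 2)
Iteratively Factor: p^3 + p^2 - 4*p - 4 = (p + 1)*(p^2 - 4) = (p - 2)*(p + 1)*(p + 2)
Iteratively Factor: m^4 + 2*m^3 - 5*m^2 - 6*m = (m - 2)*(m^3 + 4*m^2 + 3*m) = (m - 2)*(m + 3)*(m^2 + m) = m*(m - 2)*(m + 3)*(m + 1)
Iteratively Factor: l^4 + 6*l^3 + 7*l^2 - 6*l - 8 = (l + 2)*(l^3 + 4*l^2 - l - 4) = (l - 1)*(l + 2)*(l^2 + 5*l + 4) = (l - 1)*(l + 1)*(l + 2)*(l + 4)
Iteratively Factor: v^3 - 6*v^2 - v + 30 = (v - 3)*(v^2 - 3*v - 10) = (v - 3)*(v + 2)*(v - 5)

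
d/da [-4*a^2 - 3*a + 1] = -8*a - 3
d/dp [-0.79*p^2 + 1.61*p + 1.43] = 1.61 - 1.58*p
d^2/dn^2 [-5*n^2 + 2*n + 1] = -10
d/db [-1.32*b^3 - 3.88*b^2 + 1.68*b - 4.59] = -3.96*b^2 - 7.76*b + 1.68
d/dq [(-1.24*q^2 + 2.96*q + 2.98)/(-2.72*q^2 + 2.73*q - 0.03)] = (4.666*q^2 + 16.2856*q - 8.2242)/(7.3984*q^4 - 14.8512*q^3 + 7.6161*q^2 - 0.1638*q + 0.0009)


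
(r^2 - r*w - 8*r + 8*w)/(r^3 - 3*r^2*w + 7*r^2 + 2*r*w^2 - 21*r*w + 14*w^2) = (r - 8)/(r^2 - 2*r*w + 7*r - 14*w)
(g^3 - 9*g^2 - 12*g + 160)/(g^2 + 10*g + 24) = (g^2 - 13*g + 40)/(g + 6)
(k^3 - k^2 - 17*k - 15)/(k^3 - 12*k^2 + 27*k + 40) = (k + 3)/(k - 8)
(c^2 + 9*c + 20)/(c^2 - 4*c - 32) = (c + 5)/(c - 8)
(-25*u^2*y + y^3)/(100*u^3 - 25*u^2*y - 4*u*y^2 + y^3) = y/(-4*u + y)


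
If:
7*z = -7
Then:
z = -1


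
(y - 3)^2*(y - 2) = y^3 - 8*y^2 + 21*y - 18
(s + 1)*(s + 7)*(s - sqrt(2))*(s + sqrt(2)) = s^4 + 8*s^3 + 5*s^2 - 16*s - 14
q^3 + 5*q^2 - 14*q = q*(q - 2)*(q + 7)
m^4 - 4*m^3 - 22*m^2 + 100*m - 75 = (m - 5)*(m - 3)*(m - 1)*(m + 5)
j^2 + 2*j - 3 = (j - 1)*(j + 3)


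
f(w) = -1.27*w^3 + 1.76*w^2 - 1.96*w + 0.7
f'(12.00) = -508.36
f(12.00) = -1963.94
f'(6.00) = -118.00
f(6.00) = -222.02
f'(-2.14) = -26.94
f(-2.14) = 25.40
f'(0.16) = -1.49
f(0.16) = 0.43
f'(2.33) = -14.44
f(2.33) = -10.38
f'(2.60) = -18.56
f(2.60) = -14.82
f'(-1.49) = -15.66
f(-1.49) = 11.73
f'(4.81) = -73.18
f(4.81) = -109.34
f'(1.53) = -5.49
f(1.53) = -2.73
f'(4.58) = -65.76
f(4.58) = -93.37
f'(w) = -3.81*w^2 + 3.52*w - 1.96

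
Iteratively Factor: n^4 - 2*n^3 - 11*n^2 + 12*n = (n + 3)*(n^3 - 5*n^2 + 4*n) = n*(n + 3)*(n^2 - 5*n + 4) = n*(n - 1)*(n + 3)*(n - 4)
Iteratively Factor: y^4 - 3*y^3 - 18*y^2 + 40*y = (y - 5)*(y^3 + 2*y^2 - 8*y) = y*(y - 5)*(y^2 + 2*y - 8) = y*(y - 5)*(y + 4)*(y - 2)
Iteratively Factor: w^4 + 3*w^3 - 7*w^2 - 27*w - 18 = (w + 3)*(w^3 - 7*w - 6) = (w + 2)*(w + 3)*(w^2 - 2*w - 3) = (w + 1)*(w + 2)*(w + 3)*(w - 3)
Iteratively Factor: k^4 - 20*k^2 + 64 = (k - 4)*(k^3 + 4*k^2 - 4*k - 16) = (k - 4)*(k + 2)*(k^2 + 2*k - 8) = (k - 4)*(k + 2)*(k + 4)*(k - 2)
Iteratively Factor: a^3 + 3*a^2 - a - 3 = (a + 3)*(a^2 - 1) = (a + 1)*(a + 3)*(a - 1)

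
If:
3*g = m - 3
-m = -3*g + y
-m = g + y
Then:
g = 0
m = 3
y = -3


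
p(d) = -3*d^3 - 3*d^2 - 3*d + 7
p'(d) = -9*d^2 - 6*d - 3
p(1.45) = -12.80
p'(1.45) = -30.62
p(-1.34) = 12.85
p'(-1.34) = -11.12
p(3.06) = -116.23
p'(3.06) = -105.63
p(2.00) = -35.00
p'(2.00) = -51.00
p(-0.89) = 9.41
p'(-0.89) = -4.79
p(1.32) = -9.09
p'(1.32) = -26.60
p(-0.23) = 7.57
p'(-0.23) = -2.10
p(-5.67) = 474.42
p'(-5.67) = -258.32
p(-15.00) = 9502.00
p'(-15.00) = -1938.00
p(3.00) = -110.00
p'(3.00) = -102.00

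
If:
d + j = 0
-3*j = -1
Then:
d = -1/3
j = 1/3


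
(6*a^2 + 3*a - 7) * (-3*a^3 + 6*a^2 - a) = -18*a^5 + 27*a^4 + 33*a^3 - 45*a^2 + 7*a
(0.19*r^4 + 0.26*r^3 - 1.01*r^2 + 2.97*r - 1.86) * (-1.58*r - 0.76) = -0.3002*r^5 - 0.5552*r^4 + 1.3982*r^3 - 3.925*r^2 + 0.6816*r + 1.4136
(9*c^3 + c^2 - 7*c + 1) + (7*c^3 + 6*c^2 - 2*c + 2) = 16*c^3 + 7*c^2 - 9*c + 3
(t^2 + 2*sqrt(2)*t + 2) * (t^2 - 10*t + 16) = t^4 - 10*t^3 + 2*sqrt(2)*t^3 - 20*sqrt(2)*t^2 + 18*t^2 - 20*t + 32*sqrt(2)*t + 32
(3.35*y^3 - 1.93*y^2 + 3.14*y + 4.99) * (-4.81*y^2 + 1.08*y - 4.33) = -16.1135*y^5 + 12.9013*y^4 - 31.6933*y^3 - 12.2538*y^2 - 8.207*y - 21.6067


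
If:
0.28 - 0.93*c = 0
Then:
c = 0.30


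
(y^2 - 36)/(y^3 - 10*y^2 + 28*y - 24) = (y + 6)/(y^2 - 4*y + 4)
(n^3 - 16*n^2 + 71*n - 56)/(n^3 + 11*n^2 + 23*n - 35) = (n^2 - 15*n + 56)/(n^2 + 12*n + 35)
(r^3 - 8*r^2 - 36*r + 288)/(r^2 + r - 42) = (r^2 - 2*r - 48)/(r + 7)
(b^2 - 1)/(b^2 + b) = (b - 1)/b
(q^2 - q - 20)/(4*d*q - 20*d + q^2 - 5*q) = (q + 4)/(4*d + q)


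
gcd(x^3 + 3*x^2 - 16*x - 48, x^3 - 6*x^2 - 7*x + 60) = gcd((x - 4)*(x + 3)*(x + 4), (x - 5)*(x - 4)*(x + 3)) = x^2 - x - 12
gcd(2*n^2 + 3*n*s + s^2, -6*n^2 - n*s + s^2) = 2*n + s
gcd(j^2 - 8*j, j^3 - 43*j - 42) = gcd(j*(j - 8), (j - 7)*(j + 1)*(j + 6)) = 1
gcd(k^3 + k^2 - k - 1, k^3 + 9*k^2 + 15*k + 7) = k^2 + 2*k + 1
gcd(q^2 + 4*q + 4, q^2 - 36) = 1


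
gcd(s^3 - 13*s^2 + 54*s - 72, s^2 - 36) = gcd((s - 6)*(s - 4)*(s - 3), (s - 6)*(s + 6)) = s - 6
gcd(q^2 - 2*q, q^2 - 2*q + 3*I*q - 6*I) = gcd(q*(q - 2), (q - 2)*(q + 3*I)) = q - 2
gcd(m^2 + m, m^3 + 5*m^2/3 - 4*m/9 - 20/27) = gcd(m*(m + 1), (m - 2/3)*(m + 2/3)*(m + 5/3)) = 1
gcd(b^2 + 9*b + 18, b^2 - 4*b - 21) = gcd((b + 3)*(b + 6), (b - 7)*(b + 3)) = b + 3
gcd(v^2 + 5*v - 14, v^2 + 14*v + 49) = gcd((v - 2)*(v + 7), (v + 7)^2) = v + 7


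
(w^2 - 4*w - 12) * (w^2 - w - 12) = w^4 - 5*w^3 - 20*w^2 + 60*w + 144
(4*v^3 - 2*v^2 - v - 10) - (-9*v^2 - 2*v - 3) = 4*v^3 + 7*v^2 + v - 7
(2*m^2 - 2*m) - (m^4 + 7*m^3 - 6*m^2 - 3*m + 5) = -m^4 - 7*m^3 + 8*m^2 + m - 5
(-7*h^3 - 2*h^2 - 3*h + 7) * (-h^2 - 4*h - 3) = 7*h^5 + 30*h^4 + 32*h^3 + 11*h^2 - 19*h - 21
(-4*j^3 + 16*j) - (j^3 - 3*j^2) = -5*j^3 + 3*j^2 + 16*j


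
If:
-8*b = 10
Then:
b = -5/4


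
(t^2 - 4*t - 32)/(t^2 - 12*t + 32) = (t + 4)/(t - 4)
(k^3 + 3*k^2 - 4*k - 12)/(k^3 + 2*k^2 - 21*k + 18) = (k^3 + 3*k^2 - 4*k - 12)/(k^3 + 2*k^2 - 21*k + 18)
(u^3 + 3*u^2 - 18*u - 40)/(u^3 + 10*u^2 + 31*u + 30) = (u - 4)/(u + 3)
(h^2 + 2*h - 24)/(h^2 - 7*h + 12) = (h + 6)/(h - 3)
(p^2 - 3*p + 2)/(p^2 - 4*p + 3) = (p - 2)/(p - 3)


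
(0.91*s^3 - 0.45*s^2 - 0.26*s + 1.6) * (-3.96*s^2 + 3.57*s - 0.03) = -3.6036*s^5 + 5.0307*s^4 - 0.6042*s^3 - 7.2507*s^2 + 5.7198*s - 0.048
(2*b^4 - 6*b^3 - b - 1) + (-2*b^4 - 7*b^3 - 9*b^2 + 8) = -13*b^3 - 9*b^2 - b + 7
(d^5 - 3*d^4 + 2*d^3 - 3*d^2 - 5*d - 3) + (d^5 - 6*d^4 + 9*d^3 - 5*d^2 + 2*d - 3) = 2*d^5 - 9*d^4 + 11*d^3 - 8*d^2 - 3*d - 6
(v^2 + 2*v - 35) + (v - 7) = v^2 + 3*v - 42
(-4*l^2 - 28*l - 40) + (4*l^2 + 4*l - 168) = -24*l - 208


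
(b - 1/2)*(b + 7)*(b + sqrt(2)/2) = b^3 + sqrt(2)*b^2/2 + 13*b^2/2 - 7*b/2 + 13*sqrt(2)*b/4 - 7*sqrt(2)/4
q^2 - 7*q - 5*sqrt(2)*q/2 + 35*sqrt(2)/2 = (q - 7)*(q - 5*sqrt(2)/2)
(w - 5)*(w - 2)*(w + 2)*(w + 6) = w^4 + w^3 - 34*w^2 - 4*w + 120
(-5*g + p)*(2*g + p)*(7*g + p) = -70*g^3 - 31*g^2*p + 4*g*p^2 + p^3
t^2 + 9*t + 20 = (t + 4)*(t + 5)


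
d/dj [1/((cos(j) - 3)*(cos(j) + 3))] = sin(2*j)/((cos(j) - 3)^2*(cos(j) + 3)^2)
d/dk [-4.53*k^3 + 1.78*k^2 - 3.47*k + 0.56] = -13.59*k^2 + 3.56*k - 3.47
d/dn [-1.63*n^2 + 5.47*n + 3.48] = 5.47 - 3.26*n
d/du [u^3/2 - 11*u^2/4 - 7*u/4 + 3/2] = 3*u^2/2 - 11*u/2 - 7/4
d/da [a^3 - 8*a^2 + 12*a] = 3*a^2 - 16*a + 12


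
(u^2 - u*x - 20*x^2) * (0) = 0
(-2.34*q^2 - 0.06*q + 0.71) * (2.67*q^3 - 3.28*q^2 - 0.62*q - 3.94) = -6.2478*q^5 + 7.515*q^4 + 3.5433*q^3 + 6.928*q^2 - 0.2038*q - 2.7974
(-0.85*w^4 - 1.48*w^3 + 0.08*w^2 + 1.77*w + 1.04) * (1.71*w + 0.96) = -1.4535*w^5 - 3.3468*w^4 - 1.284*w^3 + 3.1035*w^2 + 3.4776*w + 0.9984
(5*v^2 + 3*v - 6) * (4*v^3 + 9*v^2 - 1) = 20*v^5 + 57*v^4 + 3*v^3 - 59*v^2 - 3*v + 6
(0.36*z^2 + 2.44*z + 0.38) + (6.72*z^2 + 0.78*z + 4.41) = 7.08*z^2 + 3.22*z + 4.79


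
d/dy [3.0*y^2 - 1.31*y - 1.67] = 6.0*y - 1.31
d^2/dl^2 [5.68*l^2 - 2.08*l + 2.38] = 11.3600000000000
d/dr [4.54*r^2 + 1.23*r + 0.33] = 9.08*r + 1.23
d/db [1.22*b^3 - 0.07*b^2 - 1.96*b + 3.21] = 3.66*b^2 - 0.14*b - 1.96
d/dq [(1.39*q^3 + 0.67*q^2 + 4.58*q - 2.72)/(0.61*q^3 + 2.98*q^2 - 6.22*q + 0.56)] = (3.7335*q^4 - 22.8792*q^3 - 10.503*q^2 + 16.9616*q - 14.3536)/(0.3721*q^6 + 3.6356*q^5 + 1.292*q^4 - 36.388*q^3 + 42.026*q^2 - 6.9664*q + 0.3136)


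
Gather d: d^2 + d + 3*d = d^2 + 4*d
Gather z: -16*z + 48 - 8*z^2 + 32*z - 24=-8*z^2 + 16*z + 24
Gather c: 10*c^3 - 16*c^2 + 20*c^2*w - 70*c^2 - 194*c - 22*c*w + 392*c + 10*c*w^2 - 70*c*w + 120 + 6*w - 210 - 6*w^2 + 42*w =10*c^3 + c^2*(20*w - 86) + c*(10*w^2 - 92*w + 198) - 6*w^2 + 48*w - 90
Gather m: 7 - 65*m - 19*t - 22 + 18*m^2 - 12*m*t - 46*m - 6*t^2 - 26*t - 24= 18*m^2 + m*(-12*t - 111) - 6*t^2 - 45*t - 39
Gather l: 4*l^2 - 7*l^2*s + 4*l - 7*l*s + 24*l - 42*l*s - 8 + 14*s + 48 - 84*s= l^2*(4 - 7*s) + l*(28 - 49*s) - 70*s + 40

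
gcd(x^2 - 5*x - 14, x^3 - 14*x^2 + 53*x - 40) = 1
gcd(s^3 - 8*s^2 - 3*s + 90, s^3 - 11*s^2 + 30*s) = s^2 - 11*s + 30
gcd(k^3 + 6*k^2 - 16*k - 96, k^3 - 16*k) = k^2 - 16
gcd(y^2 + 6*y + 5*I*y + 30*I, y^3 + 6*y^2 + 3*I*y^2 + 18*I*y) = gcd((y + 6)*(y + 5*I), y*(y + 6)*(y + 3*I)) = y + 6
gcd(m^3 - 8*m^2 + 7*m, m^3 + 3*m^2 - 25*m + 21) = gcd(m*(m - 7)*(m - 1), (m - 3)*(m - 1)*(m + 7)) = m - 1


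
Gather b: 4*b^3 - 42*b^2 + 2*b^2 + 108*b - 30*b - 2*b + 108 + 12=4*b^3 - 40*b^2 + 76*b + 120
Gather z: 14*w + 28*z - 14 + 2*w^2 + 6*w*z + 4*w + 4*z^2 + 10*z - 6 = 2*w^2 + 18*w + 4*z^2 + z*(6*w + 38) - 20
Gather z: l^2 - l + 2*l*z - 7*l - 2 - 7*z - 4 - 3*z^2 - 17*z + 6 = l^2 - 8*l - 3*z^2 + z*(2*l - 24)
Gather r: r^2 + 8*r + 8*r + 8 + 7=r^2 + 16*r + 15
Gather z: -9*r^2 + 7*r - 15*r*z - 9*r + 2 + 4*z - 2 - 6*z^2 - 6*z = -9*r^2 - 2*r - 6*z^2 + z*(-15*r - 2)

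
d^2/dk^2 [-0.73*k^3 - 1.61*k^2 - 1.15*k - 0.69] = -4.38*k - 3.22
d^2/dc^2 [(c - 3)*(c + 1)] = 2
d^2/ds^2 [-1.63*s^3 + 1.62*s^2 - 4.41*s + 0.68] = 3.24 - 9.78*s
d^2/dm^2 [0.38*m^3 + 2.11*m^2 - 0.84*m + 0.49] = 2.28*m + 4.22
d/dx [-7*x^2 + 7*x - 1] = 7 - 14*x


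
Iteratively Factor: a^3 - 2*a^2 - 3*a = (a + 1)*(a^2 - 3*a) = (a - 3)*(a + 1)*(a)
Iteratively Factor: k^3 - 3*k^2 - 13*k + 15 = (k - 1)*(k^2 - 2*k - 15) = (k - 1)*(k + 3)*(k - 5)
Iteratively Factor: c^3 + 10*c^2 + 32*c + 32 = (c + 4)*(c^2 + 6*c + 8) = (c + 2)*(c + 4)*(c + 4)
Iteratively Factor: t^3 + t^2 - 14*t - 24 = (t - 4)*(t^2 + 5*t + 6) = (t - 4)*(t + 2)*(t + 3)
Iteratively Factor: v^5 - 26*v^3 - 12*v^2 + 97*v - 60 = (v - 5)*(v^4 + 5*v^3 - v^2 - 17*v + 12) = (v - 5)*(v - 1)*(v^3 + 6*v^2 + 5*v - 12) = (v - 5)*(v - 1)^2*(v^2 + 7*v + 12) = (v - 5)*(v - 1)^2*(v + 3)*(v + 4)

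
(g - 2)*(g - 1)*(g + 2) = g^3 - g^2 - 4*g + 4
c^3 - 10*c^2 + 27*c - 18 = (c - 6)*(c - 3)*(c - 1)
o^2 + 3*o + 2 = (o + 1)*(o + 2)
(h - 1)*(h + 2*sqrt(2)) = h^2 - h + 2*sqrt(2)*h - 2*sqrt(2)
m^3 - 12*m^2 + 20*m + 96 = (m - 8)*(m - 6)*(m + 2)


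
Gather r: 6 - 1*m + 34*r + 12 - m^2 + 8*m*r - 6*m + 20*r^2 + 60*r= -m^2 - 7*m + 20*r^2 + r*(8*m + 94) + 18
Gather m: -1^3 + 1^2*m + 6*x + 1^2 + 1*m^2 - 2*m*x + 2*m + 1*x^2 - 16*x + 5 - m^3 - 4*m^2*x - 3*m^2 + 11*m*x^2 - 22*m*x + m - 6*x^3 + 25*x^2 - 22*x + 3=-m^3 + m^2*(-4*x - 2) + m*(11*x^2 - 24*x + 4) - 6*x^3 + 26*x^2 - 32*x + 8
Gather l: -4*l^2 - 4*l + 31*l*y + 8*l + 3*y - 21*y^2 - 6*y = -4*l^2 + l*(31*y + 4) - 21*y^2 - 3*y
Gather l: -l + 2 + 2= 4 - l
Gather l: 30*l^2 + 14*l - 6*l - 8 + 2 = 30*l^2 + 8*l - 6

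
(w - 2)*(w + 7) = w^2 + 5*w - 14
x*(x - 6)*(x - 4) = x^3 - 10*x^2 + 24*x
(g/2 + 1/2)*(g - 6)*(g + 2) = g^3/2 - 3*g^2/2 - 8*g - 6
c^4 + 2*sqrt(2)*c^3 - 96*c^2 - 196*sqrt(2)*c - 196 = (c - 7*sqrt(2))*(c + sqrt(2))^2*(c + 7*sqrt(2))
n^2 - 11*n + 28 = (n - 7)*(n - 4)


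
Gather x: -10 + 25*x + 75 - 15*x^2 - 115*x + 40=-15*x^2 - 90*x + 105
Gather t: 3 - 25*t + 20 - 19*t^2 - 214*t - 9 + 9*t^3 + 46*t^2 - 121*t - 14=9*t^3 + 27*t^2 - 360*t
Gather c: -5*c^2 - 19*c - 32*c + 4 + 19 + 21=-5*c^2 - 51*c + 44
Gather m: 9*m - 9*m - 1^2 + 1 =0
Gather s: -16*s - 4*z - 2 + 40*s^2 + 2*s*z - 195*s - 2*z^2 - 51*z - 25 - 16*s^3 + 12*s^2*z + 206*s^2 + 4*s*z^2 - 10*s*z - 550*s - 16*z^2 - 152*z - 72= -16*s^3 + s^2*(12*z + 246) + s*(4*z^2 - 8*z - 761) - 18*z^2 - 207*z - 99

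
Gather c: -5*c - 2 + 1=-5*c - 1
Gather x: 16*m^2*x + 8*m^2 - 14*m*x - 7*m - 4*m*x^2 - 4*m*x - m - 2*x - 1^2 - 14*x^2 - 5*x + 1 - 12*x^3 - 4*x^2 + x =8*m^2 - 8*m - 12*x^3 + x^2*(-4*m - 18) + x*(16*m^2 - 18*m - 6)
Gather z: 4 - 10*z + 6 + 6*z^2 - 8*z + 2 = 6*z^2 - 18*z + 12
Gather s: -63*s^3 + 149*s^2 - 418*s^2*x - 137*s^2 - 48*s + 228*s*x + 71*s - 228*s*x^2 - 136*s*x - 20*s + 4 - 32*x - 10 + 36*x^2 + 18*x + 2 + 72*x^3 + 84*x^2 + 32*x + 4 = -63*s^3 + s^2*(12 - 418*x) + s*(-228*x^2 + 92*x + 3) + 72*x^3 + 120*x^2 + 18*x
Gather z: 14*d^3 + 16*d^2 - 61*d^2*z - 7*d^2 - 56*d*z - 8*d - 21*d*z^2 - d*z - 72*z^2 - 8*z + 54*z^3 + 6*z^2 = 14*d^3 + 9*d^2 - 8*d + 54*z^3 + z^2*(-21*d - 66) + z*(-61*d^2 - 57*d - 8)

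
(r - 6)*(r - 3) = r^2 - 9*r + 18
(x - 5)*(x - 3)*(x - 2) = x^3 - 10*x^2 + 31*x - 30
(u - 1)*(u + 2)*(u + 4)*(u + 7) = u^4 + 12*u^3 + 37*u^2 + 6*u - 56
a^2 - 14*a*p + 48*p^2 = (a - 8*p)*(a - 6*p)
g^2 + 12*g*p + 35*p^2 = (g + 5*p)*(g + 7*p)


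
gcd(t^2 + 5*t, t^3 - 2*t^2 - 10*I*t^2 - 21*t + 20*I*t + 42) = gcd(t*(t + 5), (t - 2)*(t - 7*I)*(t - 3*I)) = 1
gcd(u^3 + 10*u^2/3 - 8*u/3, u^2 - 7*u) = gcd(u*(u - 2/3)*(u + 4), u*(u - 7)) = u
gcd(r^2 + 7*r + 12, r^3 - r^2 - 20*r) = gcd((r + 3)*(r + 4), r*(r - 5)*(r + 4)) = r + 4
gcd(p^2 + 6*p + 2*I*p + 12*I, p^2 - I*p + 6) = p + 2*I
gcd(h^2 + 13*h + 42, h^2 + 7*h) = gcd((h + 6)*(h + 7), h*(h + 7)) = h + 7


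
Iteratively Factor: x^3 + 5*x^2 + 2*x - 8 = (x + 2)*(x^2 + 3*x - 4) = (x + 2)*(x + 4)*(x - 1)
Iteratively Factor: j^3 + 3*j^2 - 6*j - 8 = (j + 4)*(j^2 - j - 2) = (j + 1)*(j + 4)*(j - 2)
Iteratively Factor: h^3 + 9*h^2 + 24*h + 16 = (h + 4)*(h^2 + 5*h + 4) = (h + 4)^2*(h + 1)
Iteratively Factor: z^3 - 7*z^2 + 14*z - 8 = (z - 2)*(z^2 - 5*z + 4) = (z - 2)*(z - 1)*(z - 4)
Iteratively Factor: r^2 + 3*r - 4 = (r + 4)*(r - 1)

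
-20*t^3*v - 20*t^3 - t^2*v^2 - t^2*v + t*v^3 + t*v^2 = (-5*t + v)*(4*t + v)*(t*v + t)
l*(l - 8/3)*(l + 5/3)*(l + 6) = l^4 + 5*l^3 - 94*l^2/9 - 80*l/3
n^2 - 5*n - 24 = (n - 8)*(n + 3)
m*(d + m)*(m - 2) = d*m^2 - 2*d*m + m^3 - 2*m^2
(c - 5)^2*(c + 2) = c^3 - 8*c^2 + 5*c + 50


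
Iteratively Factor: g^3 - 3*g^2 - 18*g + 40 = (g + 4)*(g^2 - 7*g + 10) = (g - 5)*(g + 4)*(g - 2)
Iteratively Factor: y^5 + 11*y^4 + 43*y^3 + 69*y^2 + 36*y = (y + 3)*(y^4 + 8*y^3 + 19*y^2 + 12*y) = y*(y + 3)*(y^3 + 8*y^2 + 19*y + 12) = y*(y + 1)*(y + 3)*(y^2 + 7*y + 12) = y*(y + 1)*(y + 3)*(y + 4)*(y + 3)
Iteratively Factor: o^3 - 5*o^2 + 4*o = (o - 4)*(o^2 - o) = o*(o - 4)*(o - 1)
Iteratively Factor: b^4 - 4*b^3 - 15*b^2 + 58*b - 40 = (b - 2)*(b^3 - 2*b^2 - 19*b + 20) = (b - 2)*(b - 1)*(b^2 - b - 20) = (b - 5)*(b - 2)*(b - 1)*(b + 4)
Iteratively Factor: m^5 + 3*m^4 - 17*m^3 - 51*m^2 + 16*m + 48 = (m + 1)*(m^4 + 2*m^3 - 19*m^2 - 32*m + 48) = (m - 4)*(m + 1)*(m^3 + 6*m^2 + 5*m - 12) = (m - 4)*(m + 1)*(m + 3)*(m^2 + 3*m - 4) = (m - 4)*(m + 1)*(m + 3)*(m + 4)*(m - 1)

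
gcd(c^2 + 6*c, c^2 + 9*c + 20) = 1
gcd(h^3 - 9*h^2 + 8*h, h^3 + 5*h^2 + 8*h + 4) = 1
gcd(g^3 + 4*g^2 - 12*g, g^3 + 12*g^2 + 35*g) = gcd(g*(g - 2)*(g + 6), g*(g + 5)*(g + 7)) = g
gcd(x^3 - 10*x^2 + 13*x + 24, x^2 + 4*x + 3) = x + 1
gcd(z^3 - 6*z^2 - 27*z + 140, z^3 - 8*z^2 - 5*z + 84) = z^2 - 11*z + 28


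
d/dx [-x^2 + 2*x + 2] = 2 - 2*x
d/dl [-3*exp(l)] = -3*exp(l)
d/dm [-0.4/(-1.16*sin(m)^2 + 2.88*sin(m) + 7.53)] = (1.152 - 0.928*sin(m))*cos(m)/(-1.16*sin(m)^2 + 2.88*sin(m) + 7.53)^2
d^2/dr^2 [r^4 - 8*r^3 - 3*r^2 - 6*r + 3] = 12*r^2 - 48*r - 6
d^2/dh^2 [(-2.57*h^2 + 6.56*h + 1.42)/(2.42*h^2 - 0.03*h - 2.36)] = (1.4210854715202e-14*h^4 + 76.462804*h^3 - 38.170176*h^2 + 224.17428*h - 13.334276)/(14.172488*h^6 - 0.527076*h^5 - 41.456778*h^4 + 1.027989*h^3 + 40.428924*h^2 - 0.501264*h - 13.144256)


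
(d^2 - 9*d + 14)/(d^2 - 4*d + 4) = (d - 7)/(d - 2)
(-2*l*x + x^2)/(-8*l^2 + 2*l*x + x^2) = x/(4*l + x)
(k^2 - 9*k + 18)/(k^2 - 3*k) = (k - 6)/k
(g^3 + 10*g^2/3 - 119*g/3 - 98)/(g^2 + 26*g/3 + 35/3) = (3*g^2 - 11*g - 42)/(3*g + 5)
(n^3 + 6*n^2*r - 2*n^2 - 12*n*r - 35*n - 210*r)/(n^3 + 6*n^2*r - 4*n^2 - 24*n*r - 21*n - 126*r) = (n + 5)/(n + 3)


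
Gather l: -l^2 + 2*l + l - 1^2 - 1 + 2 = -l^2 + 3*l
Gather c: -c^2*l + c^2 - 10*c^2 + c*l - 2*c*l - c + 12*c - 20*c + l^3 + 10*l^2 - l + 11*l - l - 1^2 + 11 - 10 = c^2*(-l - 9) + c*(-l - 9) + l^3 + 10*l^2 + 9*l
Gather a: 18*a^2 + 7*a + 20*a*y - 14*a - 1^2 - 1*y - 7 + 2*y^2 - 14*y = 18*a^2 + a*(20*y - 7) + 2*y^2 - 15*y - 8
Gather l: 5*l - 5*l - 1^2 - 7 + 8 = 0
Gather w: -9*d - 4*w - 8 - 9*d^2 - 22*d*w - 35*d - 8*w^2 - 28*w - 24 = -9*d^2 - 44*d - 8*w^2 + w*(-22*d - 32) - 32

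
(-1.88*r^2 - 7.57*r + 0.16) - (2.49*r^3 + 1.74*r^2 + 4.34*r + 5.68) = -2.49*r^3 - 3.62*r^2 - 11.91*r - 5.52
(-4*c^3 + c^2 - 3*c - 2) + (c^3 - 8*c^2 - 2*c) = -3*c^3 - 7*c^2 - 5*c - 2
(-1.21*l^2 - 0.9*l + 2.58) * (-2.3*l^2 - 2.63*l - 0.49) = 2.783*l^4 + 5.2523*l^3 - 2.9741*l^2 - 6.3444*l - 1.2642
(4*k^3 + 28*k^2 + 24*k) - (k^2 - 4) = 4*k^3 + 27*k^2 + 24*k + 4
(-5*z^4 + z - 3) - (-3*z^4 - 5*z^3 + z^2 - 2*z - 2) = -2*z^4 + 5*z^3 - z^2 + 3*z - 1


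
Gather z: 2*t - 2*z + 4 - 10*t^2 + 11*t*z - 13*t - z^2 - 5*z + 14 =-10*t^2 - 11*t - z^2 + z*(11*t - 7) + 18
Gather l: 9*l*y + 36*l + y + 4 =l*(9*y + 36) + y + 4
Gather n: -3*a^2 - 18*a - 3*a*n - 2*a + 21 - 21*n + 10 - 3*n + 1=-3*a^2 - 20*a + n*(-3*a - 24) + 32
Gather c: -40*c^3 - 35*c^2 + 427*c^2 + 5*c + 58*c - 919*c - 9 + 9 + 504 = -40*c^3 + 392*c^2 - 856*c + 504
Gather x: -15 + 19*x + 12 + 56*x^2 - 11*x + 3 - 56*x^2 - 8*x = 0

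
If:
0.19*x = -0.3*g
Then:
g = -0.633333333333333*x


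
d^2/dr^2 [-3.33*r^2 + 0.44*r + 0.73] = -6.66000000000000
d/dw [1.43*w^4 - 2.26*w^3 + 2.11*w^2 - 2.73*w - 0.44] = 5.72*w^3 - 6.78*w^2 + 4.22*w - 2.73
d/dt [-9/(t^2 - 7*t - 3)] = 9*(2*t - 7)/(-t^2 + 7*t + 3)^2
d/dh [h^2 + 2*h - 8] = 2*h + 2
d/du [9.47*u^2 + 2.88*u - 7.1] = 18.94*u + 2.88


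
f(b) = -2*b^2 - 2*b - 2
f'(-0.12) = -1.52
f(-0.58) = -1.51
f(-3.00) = -14.00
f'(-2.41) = 7.64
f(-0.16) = -1.73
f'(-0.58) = 0.32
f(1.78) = -11.90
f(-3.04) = -14.40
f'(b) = -4*b - 2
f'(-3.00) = 10.00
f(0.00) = -2.00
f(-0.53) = -1.50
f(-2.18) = -7.14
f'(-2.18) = 6.72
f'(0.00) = -2.00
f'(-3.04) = 10.16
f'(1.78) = -9.12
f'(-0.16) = -1.36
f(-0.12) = -1.79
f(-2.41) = -8.80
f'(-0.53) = 0.12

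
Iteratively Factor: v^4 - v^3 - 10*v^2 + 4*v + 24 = (v + 2)*(v^3 - 3*v^2 - 4*v + 12) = (v - 3)*(v + 2)*(v^2 - 4) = (v - 3)*(v + 2)^2*(v - 2)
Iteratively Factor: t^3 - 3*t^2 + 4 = (t - 2)*(t^2 - t - 2) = (t - 2)*(t + 1)*(t - 2)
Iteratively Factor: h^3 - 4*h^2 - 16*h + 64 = (h + 4)*(h^2 - 8*h + 16) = (h - 4)*(h + 4)*(h - 4)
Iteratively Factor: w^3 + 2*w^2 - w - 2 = (w + 1)*(w^2 + w - 2) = (w - 1)*(w + 1)*(w + 2)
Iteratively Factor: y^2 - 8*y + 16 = (y - 4)*(y - 4)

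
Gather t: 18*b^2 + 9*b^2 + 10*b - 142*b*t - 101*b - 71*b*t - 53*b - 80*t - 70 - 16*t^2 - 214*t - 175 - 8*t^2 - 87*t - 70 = 27*b^2 - 144*b - 24*t^2 + t*(-213*b - 381) - 315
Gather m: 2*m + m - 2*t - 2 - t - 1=3*m - 3*t - 3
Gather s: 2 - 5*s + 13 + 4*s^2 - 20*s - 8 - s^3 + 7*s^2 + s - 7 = -s^3 + 11*s^2 - 24*s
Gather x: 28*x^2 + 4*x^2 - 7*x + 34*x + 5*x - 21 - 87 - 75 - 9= 32*x^2 + 32*x - 192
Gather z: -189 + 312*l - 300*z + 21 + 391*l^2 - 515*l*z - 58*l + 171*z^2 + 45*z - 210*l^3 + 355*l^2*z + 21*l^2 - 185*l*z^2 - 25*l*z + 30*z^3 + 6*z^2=-210*l^3 + 412*l^2 + 254*l + 30*z^3 + z^2*(177 - 185*l) + z*(355*l^2 - 540*l - 255) - 168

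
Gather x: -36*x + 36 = 36 - 36*x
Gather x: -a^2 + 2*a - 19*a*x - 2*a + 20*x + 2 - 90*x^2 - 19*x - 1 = -a^2 - 90*x^2 + x*(1 - 19*a) + 1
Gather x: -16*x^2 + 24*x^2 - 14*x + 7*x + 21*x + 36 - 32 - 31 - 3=8*x^2 + 14*x - 30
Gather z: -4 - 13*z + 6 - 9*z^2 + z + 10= -9*z^2 - 12*z + 12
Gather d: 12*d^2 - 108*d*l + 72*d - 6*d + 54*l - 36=12*d^2 + d*(66 - 108*l) + 54*l - 36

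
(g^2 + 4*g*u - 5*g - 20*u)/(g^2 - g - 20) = (g + 4*u)/(g + 4)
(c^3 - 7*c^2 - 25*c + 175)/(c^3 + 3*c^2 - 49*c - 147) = (c^2 - 25)/(c^2 + 10*c + 21)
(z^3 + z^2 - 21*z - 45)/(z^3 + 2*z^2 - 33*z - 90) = (z^2 - 2*z - 15)/(z^2 - z - 30)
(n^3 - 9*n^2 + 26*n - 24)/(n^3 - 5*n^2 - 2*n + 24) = (n - 2)/(n + 2)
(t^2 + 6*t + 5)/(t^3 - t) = (t + 5)/(t*(t - 1))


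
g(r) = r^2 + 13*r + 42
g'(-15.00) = -17.00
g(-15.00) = 72.00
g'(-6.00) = 1.00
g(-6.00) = 0.00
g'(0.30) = 13.60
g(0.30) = 45.99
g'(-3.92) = 5.16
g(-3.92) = 6.41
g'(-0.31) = 12.38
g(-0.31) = 38.07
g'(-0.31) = 12.38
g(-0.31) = 38.07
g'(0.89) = 14.78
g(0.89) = 54.36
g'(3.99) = 20.98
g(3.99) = 109.79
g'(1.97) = 16.94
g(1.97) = 71.49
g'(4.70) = 22.40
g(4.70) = 125.19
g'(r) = 2*r + 13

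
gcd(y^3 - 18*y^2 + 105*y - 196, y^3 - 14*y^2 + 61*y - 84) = y^2 - 11*y + 28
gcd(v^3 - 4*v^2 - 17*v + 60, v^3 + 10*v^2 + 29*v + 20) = v + 4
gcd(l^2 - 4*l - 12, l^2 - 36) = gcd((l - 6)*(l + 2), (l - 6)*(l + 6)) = l - 6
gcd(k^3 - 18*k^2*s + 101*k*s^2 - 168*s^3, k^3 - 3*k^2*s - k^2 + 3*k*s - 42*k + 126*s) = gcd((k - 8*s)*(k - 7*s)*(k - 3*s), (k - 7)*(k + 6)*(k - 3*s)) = -k + 3*s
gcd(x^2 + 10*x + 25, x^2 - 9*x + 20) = 1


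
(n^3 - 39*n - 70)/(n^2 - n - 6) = (n^2 - 2*n - 35)/(n - 3)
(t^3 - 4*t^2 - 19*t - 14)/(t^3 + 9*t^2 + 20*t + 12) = (t - 7)/(t + 6)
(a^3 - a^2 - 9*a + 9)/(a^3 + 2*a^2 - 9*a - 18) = (a - 1)/(a + 2)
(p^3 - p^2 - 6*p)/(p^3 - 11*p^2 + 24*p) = (p + 2)/(p - 8)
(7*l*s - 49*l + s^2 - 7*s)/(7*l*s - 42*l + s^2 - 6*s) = (s - 7)/(s - 6)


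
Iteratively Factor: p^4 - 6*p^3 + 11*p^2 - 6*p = (p - 3)*(p^3 - 3*p^2 + 2*p) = (p - 3)*(p - 2)*(p^2 - p) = p*(p - 3)*(p - 2)*(p - 1)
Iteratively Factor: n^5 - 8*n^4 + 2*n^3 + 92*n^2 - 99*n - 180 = (n - 3)*(n^4 - 5*n^3 - 13*n^2 + 53*n + 60) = (n - 3)*(n + 3)*(n^3 - 8*n^2 + 11*n + 20) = (n - 3)*(n + 1)*(n + 3)*(n^2 - 9*n + 20) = (n - 5)*(n - 3)*(n + 1)*(n + 3)*(n - 4)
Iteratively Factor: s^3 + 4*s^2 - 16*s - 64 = (s - 4)*(s^2 + 8*s + 16) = (s - 4)*(s + 4)*(s + 4)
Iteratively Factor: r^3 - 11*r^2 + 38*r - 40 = (r - 4)*(r^2 - 7*r + 10) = (r - 4)*(r - 2)*(r - 5)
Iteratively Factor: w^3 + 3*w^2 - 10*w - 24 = (w + 2)*(w^2 + w - 12) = (w - 3)*(w + 2)*(w + 4)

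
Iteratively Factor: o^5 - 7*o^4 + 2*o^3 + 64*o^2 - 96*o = (o - 4)*(o^4 - 3*o^3 - 10*o^2 + 24*o) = (o - 4)^2*(o^3 + o^2 - 6*o) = (o - 4)^2*(o + 3)*(o^2 - 2*o) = o*(o - 4)^2*(o + 3)*(o - 2)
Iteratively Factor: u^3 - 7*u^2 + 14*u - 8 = (u - 2)*(u^2 - 5*u + 4) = (u - 2)*(u - 1)*(u - 4)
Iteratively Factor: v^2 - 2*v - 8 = (v - 4)*(v + 2)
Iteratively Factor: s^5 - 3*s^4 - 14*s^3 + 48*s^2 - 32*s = (s - 2)*(s^4 - s^3 - 16*s^2 + 16*s) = s*(s - 2)*(s^3 - s^2 - 16*s + 16) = s*(s - 4)*(s - 2)*(s^2 + 3*s - 4) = s*(s - 4)*(s - 2)*(s - 1)*(s + 4)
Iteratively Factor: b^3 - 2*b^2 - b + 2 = (b - 2)*(b^2 - 1) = (b - 2)*(b - 1)*(b + 1)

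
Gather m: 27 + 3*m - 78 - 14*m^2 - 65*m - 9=-14*m^2 - 62*m - 60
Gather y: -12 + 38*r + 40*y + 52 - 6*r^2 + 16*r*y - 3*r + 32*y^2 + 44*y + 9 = -6*r^2 + 35*r + 32*y^2 + y*(16*r + 84) + 49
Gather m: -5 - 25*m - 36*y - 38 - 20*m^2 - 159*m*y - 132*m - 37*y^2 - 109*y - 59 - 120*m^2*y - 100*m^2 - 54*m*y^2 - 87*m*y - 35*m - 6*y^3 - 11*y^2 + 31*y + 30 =m^2*(-120*y - 120) + m*(-54*y^2 - 246*y - 192) - 6*y^3 - 48*y^2 - 114*y - 72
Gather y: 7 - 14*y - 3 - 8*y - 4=-22*y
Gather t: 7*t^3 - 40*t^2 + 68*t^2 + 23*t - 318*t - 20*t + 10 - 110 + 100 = 7*t^3 + 28*t^2 - 315*t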